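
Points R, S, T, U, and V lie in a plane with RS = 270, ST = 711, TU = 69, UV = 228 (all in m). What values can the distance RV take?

The maximum is all hops collinear in one direction: 270 + 711 + 69 + 228 = 1278.
The longest hop is 711; the others sum to 567. Folding the others back against it leaves at least 711 − 567 = 144.

144 ≤ RV ≤ 1278 m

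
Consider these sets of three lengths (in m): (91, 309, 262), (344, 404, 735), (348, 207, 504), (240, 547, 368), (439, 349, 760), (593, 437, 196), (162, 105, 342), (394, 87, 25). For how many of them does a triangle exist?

(91,262,309): 91+262 > 309 → valid
(344,404,735): 344+404 > 735 → valid
(207,348,504): 207+348 > 504 → valid
(240,368,547): 240+368 > 547 → valid
(349,439,760): 349+439 > 760 → valid
(196,437,593): 196+437 > 593 → valid
(105,162,342): 105+162 ≤ 342 → not valid
(25,87,394): 25+87 ≤ 394 → not valid
6 of the 8 triples form a triangle.

6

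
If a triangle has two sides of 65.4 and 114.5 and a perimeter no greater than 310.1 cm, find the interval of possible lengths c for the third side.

Triangle inequality alone gives 49.1 < c < 179.9.
The perimeter condition gives c ≤ 310.1 − 65.4 − 114.5 = 130.2.
Intersecting the two: 49.1 < c ≤ 130.2.

49.1 < c ≤ 130.2 cm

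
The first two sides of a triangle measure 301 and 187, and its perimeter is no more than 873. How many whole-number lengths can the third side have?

271

Triangle inequality: 114 < x < 488. Perimeter ≤ 873 gives x ≤ 873 − 301 − 187 = 385.
So 114 < x ≤ 385; integers 115 through 385: 271 values.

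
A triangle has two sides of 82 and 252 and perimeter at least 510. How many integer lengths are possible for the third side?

158

Triangle inequality: 170 < x < 334. Perimeter ≥ 510 gives x ≥ 510 − 82 − 252 = 176.
So 176 ≤ x < 334; integers 176 through 333: 158 values.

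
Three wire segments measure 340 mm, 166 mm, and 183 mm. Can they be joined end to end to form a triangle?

Yes

The longest side is 340, and the other two sum to 349.
Since 349 > 340, the triangle inequality holds.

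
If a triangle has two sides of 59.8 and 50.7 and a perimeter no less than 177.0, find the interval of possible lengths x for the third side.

66.5 ≤ x < 110.5

Triangle inequality alone gives 9.1 < x < 110.5.
The perimeter condition gives x ≥ 177.0 − 59.8 − 50.7 = 66.5.
Intersecting the two: 66.5 ≤ x < 110.5.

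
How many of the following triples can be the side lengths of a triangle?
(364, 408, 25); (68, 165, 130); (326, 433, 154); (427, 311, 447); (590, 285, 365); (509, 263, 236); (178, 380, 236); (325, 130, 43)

(25,364,408): 25+364 ≤ 408 → not valid
(68,130,165): 68+130 > 165 → valid
(154,326,433): 154+326 > 433 → valid
(311,427,447): 311+427 > 447 → valid
(285,365,590): 285+365 > 590 → valid
(236,263,509): 236+263 ≤ 509 → not valid
(178,236,380): 178+236 > 380 → valid
(43,130,325): 43+130 ≤ 325 → not valid
5 of the 8 triples form a triangle.

5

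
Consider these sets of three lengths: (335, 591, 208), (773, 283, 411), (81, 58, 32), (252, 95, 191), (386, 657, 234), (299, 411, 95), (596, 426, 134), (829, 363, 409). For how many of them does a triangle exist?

(208,335,591): 208+335 ≤ 591 → not valid
(283,411,773): 283+411 ≤ 773 → not valid
(32,58,81): 32+58 > 81 → valid
(95,191,252): 95+191 > 252 → valid
(234,386,657): 234+386 ≤ 657 → not valid
(95,299,411): 95+299 ≤ 411 → not valid
(134,426,596): 134+426 ≤ 596 → not valid
(363,409,829): 363+409 ≤ 829 → not valid
2 of the 8 triples form a triangle.

2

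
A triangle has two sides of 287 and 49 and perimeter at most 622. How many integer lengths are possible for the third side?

48

Triangle inequality: 238 < x < 336. Perimeter ≤ 622 gives x ≤ 622 − 287 − 49 = 286.
So 238 < x ≤ 286; integers 239 through 286: 48 values.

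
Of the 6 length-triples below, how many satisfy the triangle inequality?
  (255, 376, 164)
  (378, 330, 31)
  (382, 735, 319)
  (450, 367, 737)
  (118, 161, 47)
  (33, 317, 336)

(164,255,376): 164+255 > 376 → valid
(31,330,378): 31+330 ≤ 378 → not valid
(319,382,735): 319+382 ≤ 735 → not valid
(367,450,737): 367+450 > 737 → valid
(47,118,161): 47+118 > 161 → valid
(33,317,336): 33+317 > 336 → valid
4 of the 6 triples form a triangle.

4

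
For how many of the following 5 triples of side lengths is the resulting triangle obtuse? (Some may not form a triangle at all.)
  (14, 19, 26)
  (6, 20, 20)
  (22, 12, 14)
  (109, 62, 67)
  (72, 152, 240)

3

(14,19,26): 14²+19² = 557 < 676 = 26² → obtuse
(6,20,20): 6²+20² = 436 > 400 = 20² → acute
(22,12,14): 12²+14² = 340 < 484 = 22² → obtuse
(109,62,67): 62²+67² = 8333 < 11881 = 109² → obtuse
(72,152,240): 72+152 ≤ 240, not a triangle
3 of the 5 are obtuse.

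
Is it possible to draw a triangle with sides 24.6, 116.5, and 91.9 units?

No

The two shorter sides sum to 116.5, exactly equal to the longest side 116.5.
That gives only a degenerate (flat) triangle — the inequality must be strict.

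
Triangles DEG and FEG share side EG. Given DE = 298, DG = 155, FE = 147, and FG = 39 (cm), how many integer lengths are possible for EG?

From triangle DEG: 143 < EG < 453.
From triangle FEG: 108 < EG < 186.
Intersection: 143 < EG < 186, so integers 144 through 185: 42 values.

42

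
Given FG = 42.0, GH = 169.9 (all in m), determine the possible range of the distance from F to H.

By the triangle inequality, |42.0 − 169.9| ≤ FH ≤ 42.0 + 169.9.

127.9 ≤ FH ≤ 211.9 m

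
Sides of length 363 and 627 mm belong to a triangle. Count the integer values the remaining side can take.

The third side lies in the open interval (264, 990).
Integers from 265 to 989 inclusive: 989 − 265 + 1 = 725.

725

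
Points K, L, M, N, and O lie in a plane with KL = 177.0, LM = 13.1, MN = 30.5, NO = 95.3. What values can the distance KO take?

38.1 ≤ KO ≤ 315.9

The maximum is all hops collinear in one direction: 177.0 + 13.1 + 30.5 + 95.3 = 315.9.
The longest hop is 177.0; the others sum to 138.9. Folding the others back against it leaves at least 177.0 − 138.9 = 38.1.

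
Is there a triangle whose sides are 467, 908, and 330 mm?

No

The longest side is 908, but the other two sum to only 797.
797 < 908, so the triangle inequality fails.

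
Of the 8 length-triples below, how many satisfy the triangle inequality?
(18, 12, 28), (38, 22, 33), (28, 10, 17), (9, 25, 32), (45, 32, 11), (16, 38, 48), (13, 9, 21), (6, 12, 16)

6

(12,18,28): 12+18 > 28 → valid
(22,33,38): 22+33 > 38 → valid
(10,17,28): 10+17 ≤ 28 → not valid
(9,25,32): 9+25 > 32 → valid
(11,32,45): 11+32 ≤ 45 → not valid
(16,38,48): 16+38 > 48 → valid
(9,13,21): 9+13 > 21 → valid
(6,12,16): 6+12 > 16 → valid
6 of the 8 triples form a triangle.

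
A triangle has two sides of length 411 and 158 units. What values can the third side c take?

By the triangle inequality, c must be less than 411 + 158 = 569 and greater than |411 − 158| = 253.

253 < c < 569 (units)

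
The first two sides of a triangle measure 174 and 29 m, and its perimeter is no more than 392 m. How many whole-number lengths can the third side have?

44

Triangle inequality: 145 < x < 203. Perimeter ≤ 392 gives x ≤ 392 − 174 − 29 = 189.
So 145 < x ≤ 189; integers 146 through 189: 44 values.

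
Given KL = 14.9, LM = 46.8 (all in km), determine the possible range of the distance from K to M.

31.9 ≤ KM ≤ 61.7 km

By the triangle inequality, |14.9 − 46.8| ≤ KM ≤ 14.9 + 46.8.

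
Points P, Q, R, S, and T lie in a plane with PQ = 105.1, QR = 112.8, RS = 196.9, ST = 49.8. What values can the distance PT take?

0 ≤ PT ≤ 464.6

The maximum is all hops collinear in one direction: 105.1 + 112.8 + 196.9 + 49.8 = 464.6.
The longest hop is 196.9; the others sum to 267.7. Since 196.9 ≤ 267.7, the path can fold back on itself completely, so the minimum distance is 0.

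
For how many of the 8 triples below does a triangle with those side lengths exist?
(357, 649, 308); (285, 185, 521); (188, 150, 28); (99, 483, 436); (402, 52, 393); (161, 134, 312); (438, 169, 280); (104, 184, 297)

(308,357,649): 308+357 > 649 → valid
(185,285,521): 185+285 ≤ 521 → not valid
(28,150,188): 28+150 ≤ 188 → not valid
(99,436,483): 99+436 > 483 → valid
(52,393,402): 52+393 > 402 → valid
(134,161,312): 134+161 ≤ 312 → not valid
(169,280,438): 169+280 > 438 → valid
(104,184,297): 104+184 ≤ 297 → not valid
4 of the 8 triples form a triangle.

4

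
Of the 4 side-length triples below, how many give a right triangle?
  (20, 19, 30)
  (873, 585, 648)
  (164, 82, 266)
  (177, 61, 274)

1

(20,19,30): 19²+20² = 761 < 900 = 30² → obtuse
(873,585,648): 585²+648² = 762129 = 873² → right
(164,82,266): 82+164 ≤ 266, not a triangle
(177,61,274): 61+177 ≤ 274, not a triangle
1 of the 4 is right.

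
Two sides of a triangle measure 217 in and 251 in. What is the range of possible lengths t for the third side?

34 < t < 468 (in)

By the triangle inequality, t must be less than 217 + 251 = 468 and greater than |217 − 251| = 34.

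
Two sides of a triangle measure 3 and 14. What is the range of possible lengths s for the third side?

By the triangle inequality, s must be less than 3 + 14 = 17 and greater than |3 − 14| = 11.

11 < s < 17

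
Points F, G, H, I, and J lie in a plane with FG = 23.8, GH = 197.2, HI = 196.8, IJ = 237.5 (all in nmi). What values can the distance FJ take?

0 ≤ FJ ≤ 655.3 nmi

The maximum is all hops collinear in one direction: 23.8 + 197.2 + 196.8 + 237.5 = 655.3.
The longest hop is 237.5; the others sum to 417.8. Since 237.5 ≤ 417.8, the path can fold back on itself completely, so the minimum distance is 0.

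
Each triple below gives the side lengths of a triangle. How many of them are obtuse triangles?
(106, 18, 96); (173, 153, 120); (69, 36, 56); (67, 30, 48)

3

(106,18,96): 18²+96² = 9540 < 11236 = 106² → obtuse
(173,153,120): 120²+153² = 37809 > 29929 = 173² → acute
(69,36,56): 36²+56² = 4432 < 4761 = 69² → obtuse
(67,30,48): 30²+48² = 3204 < 4489 = 67² → obtuse
3 of the 4 are obtuse.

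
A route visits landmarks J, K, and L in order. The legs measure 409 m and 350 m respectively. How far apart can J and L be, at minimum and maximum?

59 ≤ JL ≤ 759 m

By the triangle inequality, |409 − 350| ≤ JL ≤ 409 + 350.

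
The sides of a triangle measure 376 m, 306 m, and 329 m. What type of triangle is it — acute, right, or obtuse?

acute

Compare the square of the longest side to the sum of squares of the other two: 306² + 329² = 201877 > 141376 = 376².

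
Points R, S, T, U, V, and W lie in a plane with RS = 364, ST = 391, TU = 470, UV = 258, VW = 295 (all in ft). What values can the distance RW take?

The maximum is all hops collinear in one direction: 364 + 391 + 470 + 258 + 295 = 1778.
The longest hop is 470; the others sum to 1308. Since 470 ≤ 1308, the path can fold back on itself completely, so the minimum distance is 0.

0 ≤ RW ≤ 1778 ft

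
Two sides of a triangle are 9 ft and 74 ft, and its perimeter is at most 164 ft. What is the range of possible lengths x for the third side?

Triangle inequality alone gives 65 < x < 83.
The perimeter condition gives x ≤ 164 − 9 − 74 = 81.
Intersecting the two: 65 < x ≤ 81.

65 < x ≤ 81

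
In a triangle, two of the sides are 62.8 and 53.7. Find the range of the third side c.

9.1 < c < 116.5

By the triangle inequality, c must be less than 62.8 + 53.7 = 116.5 and greater than |62.8 − 53.7| = 9.1.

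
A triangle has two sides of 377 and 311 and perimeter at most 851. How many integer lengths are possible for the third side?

Triangle inequality: 66 < x < 688. Perimeter ≤ 851 gives x ≤ 851 − 377 − 311 = 163.
So 66 < x ≤ 163; integers 67 through 163: 97 values.

97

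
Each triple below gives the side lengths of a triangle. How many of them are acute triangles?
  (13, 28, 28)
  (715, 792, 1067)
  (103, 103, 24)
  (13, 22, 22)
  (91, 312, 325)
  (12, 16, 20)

(13,28,28): 13²+28² = 953 > 784 = 28² → acute
(715,792,1067): 715²+792² = 1138489 = 1067² → right
(103,103,24): 24²+103² = 11185 > 10609 = 103² → acute
(13,22,22): 13²+22² = 653 > 484 = 22² → acute
(91,312,325): 91²+312² = 105625 = 325² → right
(12,16,20): 12²+16² = 400 = 20² → right
3 of the 6 are acute.

3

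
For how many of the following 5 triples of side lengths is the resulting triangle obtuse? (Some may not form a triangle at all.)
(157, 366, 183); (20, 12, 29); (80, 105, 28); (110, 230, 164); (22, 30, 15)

4

(157,366,183): 157+183 ≤ 366, not a triangle
(20,12,29): 12²+20² = 544 < 841 = 29² → obtuse
(80,105,28): 28²+80² = 7184 < 11025 = 105² → obtuse
(110,230,164): 110²+164² = 38996 < 52900 = 230² → obtuse
(22,30,15): 15²+22² = 709 < 900 = 30² → obtuse
4 of the 5 are obtuse.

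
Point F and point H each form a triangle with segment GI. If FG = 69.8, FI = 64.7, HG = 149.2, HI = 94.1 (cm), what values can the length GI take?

From triangle FGI: |69.8 − 64.7| < GI < 69.8 + 64.7, i.e. 5.1 < GI < 134.5.
From triangle HGI: 55.1 < GI < 243.3.
Both must hold, so GI lies in the intersection.

55.1 < GI < 134.5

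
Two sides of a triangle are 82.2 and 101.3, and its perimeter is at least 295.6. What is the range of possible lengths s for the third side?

112.1 ≤ s < 183.5

Triangle inequality alone gives 19.1 < s < 183.5.
The perimeter condition gives s ≥ 295.6 − 82.2 − 101.3 = 112.1.
Intersecting the two: 112.1 ≤ s < 183.5.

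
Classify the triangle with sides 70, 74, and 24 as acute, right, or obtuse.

Compare the square of the longest side to the sum of squares of the other two: 24² + 70² = 5476 = 74².

right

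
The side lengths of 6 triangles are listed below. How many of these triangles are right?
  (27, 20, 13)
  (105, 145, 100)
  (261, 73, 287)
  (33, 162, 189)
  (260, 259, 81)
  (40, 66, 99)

(27,20,13): 13²+20² = 569 < 729 = 27² → obtuse
(105,145,100): 100²+105² = 21025 = 145² → right
(261,73,287): 73²+261² = 73450 < 82369 = 287² → obtuse
(33,162,189): 33²+162² = 27333 < 35721 = 189² → obtuse
(260,259,81): 81²+259² = 73642 > 67600 = 260² → acute
(40,66,99): 40²+66² = 5956 < 9801 = 99² → obtuse
1 of the 6 is right.

1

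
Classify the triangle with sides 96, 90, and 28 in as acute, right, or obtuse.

Compare the square of the longest side to the sum of squares of the other two: 28² + 90² = 8884 < 9216 = 96².

obtuse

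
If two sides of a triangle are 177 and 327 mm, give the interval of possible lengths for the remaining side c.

By the triangle inequality, c must be less than 177 + 327 = 504 and greater than |177 − 327| = 150.

150 < c < 504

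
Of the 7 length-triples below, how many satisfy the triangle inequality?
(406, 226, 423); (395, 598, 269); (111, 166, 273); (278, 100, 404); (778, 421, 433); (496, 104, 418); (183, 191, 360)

6

(226,406,423): 226+406 > 423 → valid
(269,395,598): 269+395 > 598 → valid
(111,166,273): 111+166 > 273 → valid
(100,278,404): 100+278 ≤ 404 → not valid
(421,433,778): 421+433 > 778 → valid
(104,418,496): 104+418 > 496 → valid
(183,191,360): 183+191 > 360 → valid
6 of the 7 triples form a triangle.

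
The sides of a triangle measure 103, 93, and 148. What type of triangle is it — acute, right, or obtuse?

obtuse

Compare the square of the longest side to the sum of squares of the other two: 93² + 103² = 19258 < 21904 = 148².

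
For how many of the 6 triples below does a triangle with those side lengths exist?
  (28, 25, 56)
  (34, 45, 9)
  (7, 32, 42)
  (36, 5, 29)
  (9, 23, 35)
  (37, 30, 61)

(25,28,56): 25+28 ≤ 56 → not valid
(9,34,45): 9+34 ≤ 45 → not valid
(7,32,42): 7+32 ≤ 42 → not valid
(5,29,36): 5+29 ≤ 36 → not valid
(9,23,35): 9+23 ≤ 35 → not valid
(30,37,61): 30+37 > 61 → valid
1 of the 6 triples forms a triangle.

1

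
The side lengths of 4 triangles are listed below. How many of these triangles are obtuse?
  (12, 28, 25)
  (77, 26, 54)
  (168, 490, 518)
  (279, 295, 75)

3

(12,28,25): 12²+25² = 769 < 784 = 28² → obtuse
(77,26,54): 26²+54² = 3592 < 5929 = 77² → obtuse
(168,490,518): 168²+490² = 268324 = 518² → right
(279,295,75): 75²+279² = 83466 < 87025 = 295² → obtuse
3 of the 4 are obtuse.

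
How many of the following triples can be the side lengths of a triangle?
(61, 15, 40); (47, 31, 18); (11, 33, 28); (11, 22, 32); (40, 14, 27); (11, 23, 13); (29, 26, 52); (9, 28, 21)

7

(15,40,61): 15+40 ≤ 61 → not valid
(18,31,47): 18+31 > 47 → valid
(11,28,33): 11+28 > 33 → valid
(11,22,32): 11+22 > 32 → valid
(14,27,40): 14+27 > 40 → valid
(11,13,23): 11+13 > 23 → valid
(26,29,52): 26+29 > 52 → valid
(9,21,28): 9+21 > 28 → valid
7 of the 8 triples form a triangle.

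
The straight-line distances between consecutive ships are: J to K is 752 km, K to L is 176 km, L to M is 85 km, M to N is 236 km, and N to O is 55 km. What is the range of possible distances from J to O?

The maximum is all hops collinear in one direction: 752 + 176 + 85 + 236 + 55 = 1304.
The longest hop is 752; the others sum to 552. Folding the others back against it leaves at least 752 − 552 = 200.

200 ≤ JO ≤ 1304 km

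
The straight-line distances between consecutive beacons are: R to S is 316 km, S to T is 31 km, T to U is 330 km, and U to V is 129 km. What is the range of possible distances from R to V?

The maximum is all hops collinear in one direction: 316 + 31 + 330 + 129 = 806.
The longest hop is 330; the others sum to 476. Since 330 ≤ 476, the path can fold back on itself completely, so the minimum distance is 0.

0 ≤ RV ≤ 806 km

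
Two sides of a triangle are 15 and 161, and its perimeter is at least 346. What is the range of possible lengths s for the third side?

Triangle inequality alone gives 146 < s < 176.
The perimeter condition gives s ≥ 346 − 15 − 161 = 170.
Intersecting the two: 170 ≤ s < 176.

170 ≤ s < 176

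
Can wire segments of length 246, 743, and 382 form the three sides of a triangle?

The longest side is 743, but the other two sum to only 628.
628 < 743, so the triangle inequality fails.

No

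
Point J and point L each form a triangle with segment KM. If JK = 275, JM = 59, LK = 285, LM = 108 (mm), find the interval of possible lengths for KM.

216 < KM < 334

From triangle JKM: |275 − 59| < KM < 275 + 59, i.e. 216 < KM < 334.
From triangle LKM: 177 < KM < 393.
Both must hold, so KM lies in the intersection.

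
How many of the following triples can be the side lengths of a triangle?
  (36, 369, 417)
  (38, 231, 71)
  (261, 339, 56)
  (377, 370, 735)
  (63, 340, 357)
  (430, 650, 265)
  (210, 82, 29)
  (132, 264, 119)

3

(36,369,417): 36+369 ≤ 417 → not valid
(38,71,231): 38+71 ≤ 231 → not valid
(56,261,339): 56+261 ≤ 339 → not valid
(370,377,735): 370+377 > 735 → valid
(63,340,357): 63+340 > 357 → valid
(265,430,650): 265+430 > 650 → valid
(29,82,210): 29+82 ≤ 210 → not valid
(119,132,264): 119+132 ≤ 264 → not valid
3 of the 8 triples form a triangle.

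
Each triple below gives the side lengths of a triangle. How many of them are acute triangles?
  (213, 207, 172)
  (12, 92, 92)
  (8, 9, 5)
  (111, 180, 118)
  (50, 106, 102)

4

(213,207,172): 172²+207² = 72433 > 45369 = 213² → acute
(12,92,92): 12²+92² = 8608 > 8464 = 92² → acute
(8,9,5): 5²+8² = 89 > 81 = 9² → acute
(111,180,118): 111²+118² = 26245 < 32400 = 180² → obtuse
(50,106,102): 50²+102² = 12904 > 11236 = 106² → acute
4 of the 5 are acute.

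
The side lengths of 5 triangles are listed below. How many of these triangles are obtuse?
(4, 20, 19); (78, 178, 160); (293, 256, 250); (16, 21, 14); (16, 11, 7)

2

(4,20,19): 4²+19² = 377 < 400 = 20² → obtuse
(78,178,160): 78²+160² = 31684 = 178² → right
(293,256,250): 250²+256² = 128036 > 85849 = 293² → acute
(16,21,14): 14²+16² = 452 > 441 = 21² → acute
(16,11,7): 7²+11² = 170 < 256 = 16² → obtuse
2 of the 5 are obtuse.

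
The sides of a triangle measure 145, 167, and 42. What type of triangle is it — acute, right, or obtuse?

obtuse

Compare the square of the longest side to the sum of squares of the other two: 42² + 145² = 22789 < 27889 = 167².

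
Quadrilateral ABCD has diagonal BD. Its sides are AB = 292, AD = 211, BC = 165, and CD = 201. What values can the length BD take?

81 < BD < 366

From triangle ABD: |292 − 211| < BD < 292 + 211, i.e. 81 < BD < 503.
From triangle CBD: 36 < BD < 366.
Both must hold, so BD lies in the intersection.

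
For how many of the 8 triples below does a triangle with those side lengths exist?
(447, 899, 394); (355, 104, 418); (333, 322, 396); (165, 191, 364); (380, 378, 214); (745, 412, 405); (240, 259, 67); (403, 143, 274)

(394,447,899): 394+447 ≤ 899 → not valid
(104,355,418): 104+355 > 418 → valid
(322,333,396): 322+333 > 396 → valid
(165,191,364): 165+191 ≤ 364 → not valid
(214,378,380): 214+378 > 380 → valid
(405,412,745): 405+412 > 745 → valid
(67,240,259): 67+240 > 259 → valid
(143,274,403): 143+274 > 403 → valid
6 of the 8 triples form a triangle.

6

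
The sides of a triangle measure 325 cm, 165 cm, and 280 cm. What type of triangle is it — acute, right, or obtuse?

Compare the square of the longest side to the sum of squares of the other two: 165² + 280² = 105625 = 325².

right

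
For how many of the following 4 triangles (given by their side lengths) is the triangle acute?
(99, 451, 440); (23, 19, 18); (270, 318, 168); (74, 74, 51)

(99,451,440): 99²+440² = 203401 = 451² → right
(23,19,18): 18²+19² = 685 > 529 = 23² → acute
(270,318,168): 168²+270² = 101124 = 318² → right
(74,74,51): 51²+74² = 8077 > 5476 = 74² → acute
2 of the 4 are acute.

2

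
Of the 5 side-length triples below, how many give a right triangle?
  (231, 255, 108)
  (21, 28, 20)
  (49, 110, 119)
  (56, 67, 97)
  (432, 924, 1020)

(231,255,108): 108²+231² = 65025 = 255² → right
(21,28,20): 20²+21² = 841 > 784 = 28² → acute
(49,110,119): 49²+110² = 14501 > 14161 = 119² → acute
(56,67,97): 56²+67² = 7625 < 9409 = 97² → obtuse
(432,924,1020): 432²+924² = 1040400 = 1020² → right
2 of the 5 are right.

2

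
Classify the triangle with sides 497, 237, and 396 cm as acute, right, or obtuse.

Compare the square of the longest side to the sum of squares of the other two: 237² + 396² = 212985 < 247009 = 497².

obtuse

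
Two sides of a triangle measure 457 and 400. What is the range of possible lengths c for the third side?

By the triangle inequality, c must be less than 457 + 400 = 857 and greater than |457 − 400| = 57.

57 < c < 857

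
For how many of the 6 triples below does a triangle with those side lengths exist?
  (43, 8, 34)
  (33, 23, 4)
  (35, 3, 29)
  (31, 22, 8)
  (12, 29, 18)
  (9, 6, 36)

1

(8,34,43): 8+34 ≤ 43 → not valid
(4,23,33): 4+23 ≤ 33 → not valid
(3,29,35): 3+29 ≤ 35 → not valid
(8,22,31): 8+22 ≤ 31 → not valid
(12,18,29): 12+18 > 29 → valid
(6,9,36): 6+9 ≤ 36 → not valid
1 of the 6 triples forms a triangle.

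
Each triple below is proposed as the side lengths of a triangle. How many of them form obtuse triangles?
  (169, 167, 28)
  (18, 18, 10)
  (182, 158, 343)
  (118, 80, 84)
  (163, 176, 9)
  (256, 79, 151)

1

(169,167,28): 28²+167² = 28673 > 28561 = 169² → acute
(18,18,10): 10²+18² = 424 > 324 = 18² → acute
(182,158,343): 158+182 ≤ 343, not a triangle
(118,80,84): 80²+84² = 13456 < 13924 = 118² → obtuse
(163,176,9): 9+163 ≤ 176, not a triangle
(256,79,151): 79+151 ≤ 256, not a triangle
1 of the 6 is obtuse.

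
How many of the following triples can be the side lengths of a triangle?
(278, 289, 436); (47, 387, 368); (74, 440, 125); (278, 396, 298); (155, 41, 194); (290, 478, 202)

5

(278,289,436): 278+289 > 436 → valid
(47,368,387): 47+368 > 387 → valid
(74,125,440): 74+125 ≤ 440 → not valid
(278,298,396): 278+298 > 396 → valid
(41,155,194): 41+155 > 194 → valid
(202,290,478): 202+290 > 478 → valid
5 of the 6 triples form a triangle.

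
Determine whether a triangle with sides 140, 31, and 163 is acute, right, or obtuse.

obtuse

Compare the square of the longest side to the sum of squares of the other two: 31² + 140² = 20561 < 26569 = 163².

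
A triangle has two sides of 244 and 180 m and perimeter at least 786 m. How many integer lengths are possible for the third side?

62

Triangle inequality: 64 < x < 424. Perimeter ≥ 786 gives x ≥ 786 − 244 − 180 = 362.
So 362 ≤ x < 424; integers 362 through 423: 62 values.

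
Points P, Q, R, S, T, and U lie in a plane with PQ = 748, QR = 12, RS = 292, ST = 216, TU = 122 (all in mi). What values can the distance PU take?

106 ≤ PU ≤ 1390 mi

The maximum is all hops collinear in one direction: 748 + 12 + 292 + 216 + 122 = 1390.
The longest hop is 748; the others sum to 642. Folding the others back against it leaves at least 748 − 642 = 106.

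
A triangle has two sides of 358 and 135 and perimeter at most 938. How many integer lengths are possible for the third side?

222

Triangle inequality: 223 < x < 493. Perimeter ≤ 938 gives x ≤ 938 − 358 − 135 = 445.
So 223 < x ≤ 445; integers 224 through 445: 222 values.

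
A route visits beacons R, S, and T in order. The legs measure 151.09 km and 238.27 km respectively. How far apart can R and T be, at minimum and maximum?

By the triangle inequality, |151.09 − 238.27| ≤ RT ≤ 151.09 + 238.27.

87.18 ≤ RT ≤ 389.36 km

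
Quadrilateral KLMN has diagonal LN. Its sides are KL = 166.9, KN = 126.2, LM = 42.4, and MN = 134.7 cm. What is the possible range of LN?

92.3 < LN < 177.1

From triangle KLN: |166.9 − 126.2| < LN < 166.9 + 126.2, i.e. 40.7 < LN < 293.1.
From triangle MLN: 92.3 < LN < 177.1.
Both must hold, so LN lies in the intersection.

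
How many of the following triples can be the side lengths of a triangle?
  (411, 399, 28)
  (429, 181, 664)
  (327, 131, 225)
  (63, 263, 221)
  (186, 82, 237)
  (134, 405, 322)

5

(28,399,411): 28+399 > 411 → valid
(181,429,664): 181+429 ≤ 664 → not valid
(131,225,327): 131+225 > 327 → valid
(63,221,263): 63+221 > 263 → valid
(82,186,237): 82+186 > 237 → valid
(134,322,405): 134+322 > 405 → valid
5 of the 6 triples form a triangle.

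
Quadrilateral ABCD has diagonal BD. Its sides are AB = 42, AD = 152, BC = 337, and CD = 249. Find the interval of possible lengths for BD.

110 < BD < 194

From triangle ABD: |42 − 152| < BD < 42 + 152, i.e. 110 < BD < 194.
From triangle CBD: 88 < BD < 586.
Both must hold, so BD lies in the intersection.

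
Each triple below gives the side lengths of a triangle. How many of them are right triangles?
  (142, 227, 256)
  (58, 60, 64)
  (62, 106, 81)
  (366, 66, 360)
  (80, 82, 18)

2

(142,227,256): 142²+227² = 71693 > 65536 = 256² → acute
(58,60,64): 58²+60² = 6964 > 4096 = 64² → acute
(62,106,81): 62²+81² = 10405 < 11236 = 106² → obtuse
(366,66,360): 66²+360² = 133956 = 366² → right
(80,82,18): 18²+80² = 6724 = 82² → right
2 of the 5 are right.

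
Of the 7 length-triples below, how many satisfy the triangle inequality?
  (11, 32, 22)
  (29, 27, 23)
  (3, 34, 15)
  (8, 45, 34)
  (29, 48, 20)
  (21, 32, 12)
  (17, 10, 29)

(11,22,32): 11+22 > 32 → valid
(23,27,29): 23+27 > 29 → valid
(3,15,34): 3+15 ≤ 34 → not valid
(8,34,45): 8+34 ≤ 45 → not valid
(20,29,48): 20+29 > 48 → valid
(12,21,32): 12+21 > 32 → valid
(10,17,29): 10+17 ≤ 29 → not valid
4 of the 7 triples form a triangle.

4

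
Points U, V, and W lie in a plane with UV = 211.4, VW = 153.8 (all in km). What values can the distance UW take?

57.6 ≤ UW ≤ 365.2 km

By the triangle inequality, |211.4 − 153.8| ≤ UW ≤ 211.4 + 153.8.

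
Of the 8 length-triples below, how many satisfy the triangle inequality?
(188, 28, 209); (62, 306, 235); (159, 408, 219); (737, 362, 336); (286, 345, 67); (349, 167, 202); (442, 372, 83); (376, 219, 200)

5

(28,188,209): 28+188 > 209 → valid
(62,235,306): 62+235 ≤ 306 → not valid
(159,219,408): 159+219 ≤ 408 → not valid
(336,362,737): 336+362 ≤ 737 → not valid
(67,286,345): 67+286 > 345 → valid
(167,202,349): 167+202 > 349 → valid
(83,372,442): 83+372 > 442 → valid
(200,219,376): 200+219 > 376 → valid
5 of the 8 triples form a triangle.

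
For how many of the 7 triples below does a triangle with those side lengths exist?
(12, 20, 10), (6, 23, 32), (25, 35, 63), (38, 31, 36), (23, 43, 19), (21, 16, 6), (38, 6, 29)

(10,12,20): 10+12 > 20 → valid
(6,23,32): 6+23 ≤ 32 → not valid
(25,35,63): 25+35 ≤ 63 → not valid
(31,36,38): 31+36 > 38 → valid
(19,23,43): 19+23 ≤ 43 → not valid
(6,16,21): 6+16 > 21 → valid
(6,29,38): 6+29 ≤ 38 → not valid
3 of the 7 triples form a triangle.

3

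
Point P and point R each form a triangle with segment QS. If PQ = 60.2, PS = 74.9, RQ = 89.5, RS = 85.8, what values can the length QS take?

From triangle PQS: |60.2 − 74.9| < QS < 60.2 + 74.9, i.e. 14.7 < QS < 135.1.
From triangle RQS: 3.7 < QS < 175.3.
Both must hold, so QS lies in the intersection.

14.7 < QS < 135.1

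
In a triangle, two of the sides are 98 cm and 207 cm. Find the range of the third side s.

109 < s < 305 (cm)

By the triangle inequality, s must be less than 98 + 207 = 305 and greater than |98 − 207| = 109.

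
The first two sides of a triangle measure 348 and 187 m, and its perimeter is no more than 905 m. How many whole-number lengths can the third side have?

Triangle inequality: 161 < x < 535. Perimeter ≤ 905 gives x ≤ 905 − 348 − 187 = 370.
So 161 < x ≤ 370; integers 162 through 370: 209 values.

209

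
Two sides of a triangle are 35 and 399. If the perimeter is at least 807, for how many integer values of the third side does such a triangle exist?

Triangle inequality: 364 < x < 434. Perimeter ≥ 807 gives x ≥ 807 − 35 − 399 = 373.
So 373 ≤ x < 434; integers 373 through 433: 61 values.

61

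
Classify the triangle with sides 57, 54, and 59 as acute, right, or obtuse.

acute

Compare the square of the longest side to the sum of squares of the other two: 54² + 57² = 6165 > 3481 = 59².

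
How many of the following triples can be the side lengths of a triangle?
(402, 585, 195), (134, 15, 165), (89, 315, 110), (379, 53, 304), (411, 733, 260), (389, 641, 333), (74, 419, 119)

(195,402,585): 195+402 > 585 → valid
(15,134,165): 15+134 ≤ 165 → not valid
(89,110,315): 89+110 ≤ 315 → not valid
(53,304,379): 53+304 ≤ 379 → not valid
(260,411,733): 260+411 ≤ 733 → not valid
(333,389,641): 333+389 > 641 → valid
(74,119,419): 74+119 ≤ 419 → not valid
2 of the 7 triples form a triangle.

2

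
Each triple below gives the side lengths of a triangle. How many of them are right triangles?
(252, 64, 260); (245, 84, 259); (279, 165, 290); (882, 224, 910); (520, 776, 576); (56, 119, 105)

(252,64,260): 64²+252² = 67600 = 260² → right
(245,84,259): 84²+245² = 67081 = 259² → right
(279,165,290): 165²+279² = 105066 > 84100 = 290² → acute
(882,224,910): 224²+882² = 828100 = 910² → right
(520,776,576): 520²+576² = 602176 = 776² → right
(56,119,105): 56²+105² = 14161 = 119² → right
5 of the 6 are right.

5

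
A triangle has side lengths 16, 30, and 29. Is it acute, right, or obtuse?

acute

Compare the square of the longest side to the sum of squares of the other two: 16² + 29² = 1097 > 900 = 30².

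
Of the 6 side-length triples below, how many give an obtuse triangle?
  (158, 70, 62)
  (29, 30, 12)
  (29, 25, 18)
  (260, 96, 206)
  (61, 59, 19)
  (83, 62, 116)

2

(158,70,62): 62+70 ≤ 158, not a triangle
(29,30,12): 12²+29² = 985 > 900 = 30² → acute
(29,25,18): 18²+25² = 949 > 841 = 29² → acute
(260,96,206): 96²+206² = 51652 < 67600 = 260² → obtuse
(61,59,19): 19²+59² = 3842 > 3721 = 61² → acute
(83,62,116): 62²+83² = 10733 < 13456 = 116² → obtuse
2 of the 6 are obtuse.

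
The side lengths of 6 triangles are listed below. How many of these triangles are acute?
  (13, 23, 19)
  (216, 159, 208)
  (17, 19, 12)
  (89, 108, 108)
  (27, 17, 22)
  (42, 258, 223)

5

(13,23,19): 13²+19² = 530 > 529 = 23² → acute
(216,159,208): 159²+208² = 68545 > 46656 = 216² → acute
(17,19,12): 12²+17² = 433 > 361 = 19² → acute
(89,108,108): 89²+108² = 19585 > 11664 = 108² → acute
(27,17,22): 17²+22² = 773 > 729 = 27² → acute
(42,258,223): 42²+223² = 51493 < 66564 = 258² → obtuse
5 of the 6 are acute.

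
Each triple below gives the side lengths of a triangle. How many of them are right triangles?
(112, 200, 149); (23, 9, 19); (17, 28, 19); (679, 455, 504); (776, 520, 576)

2

(112,200,149): 112²+149² = 34745 < 40000 = 200² → obtuse
(23,9,19): 9²+19² = 442 < 529 = 23² → obtuse
(17,28,19): 17²+19² = 650 < 784 = 28² → obtuse
(679,455,504): 455²+504² = 461041 = 679² → right
(776,520,576): 520²+576² = 602176 = 776² → right
2 of the 5 are right.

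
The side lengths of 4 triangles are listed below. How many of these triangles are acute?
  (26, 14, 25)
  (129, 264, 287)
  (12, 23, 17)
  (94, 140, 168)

(26,14,25): 14²+25² = 821 > 676 = 26² → acute
(129,264,287): 129²+264² = 86337 > 82369 = 287² → acute
(12,23,17): 12²+17² = 433 < 529 = 23² → obtuse
(94,140,168): 94²+140² = 28436 > 28224 = 168² → acute
3 of the 4 are acute.

3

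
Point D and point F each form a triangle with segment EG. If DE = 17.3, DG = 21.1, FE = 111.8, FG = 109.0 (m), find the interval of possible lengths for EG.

From triangle DEG: |17.3 − 21.1| < EG < 17.3 + 21.1, i.e. 3.8 < EG < 38.4.
From triangle FEG: 2.8 < EG < 220.8.
Both must hold, so EG lies in the intersection.

3.8 < EG < 38.4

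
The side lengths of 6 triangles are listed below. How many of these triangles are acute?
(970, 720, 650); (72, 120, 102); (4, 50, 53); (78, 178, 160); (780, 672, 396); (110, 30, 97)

1

(970,720,650): 650²+720² = 940900 = 970² → right
(72,120,102): 72²+102² = 15588 > 14400 = 120² → acute
(4,50,53): 4²+50² = 2516 < 2809 = 53² → obtuse
(78,178,160): 78²+160² = 31684 = 178² → right
(780,672,396): 396²+672² = 608400 = 780² → right
(110,30,97): 30²+97² = 10309 < 12100 = 110² → obtuse
1 of the 6 is acute.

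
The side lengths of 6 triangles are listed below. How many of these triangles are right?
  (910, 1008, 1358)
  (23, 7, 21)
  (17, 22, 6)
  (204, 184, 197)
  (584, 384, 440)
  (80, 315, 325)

(910,1008,1358): 910²+1008² = 1844164 = 1358² → right
(23,7,21): 7²+21² = 490 < 529 = 23² → obtuse
(17,22,6): 6²+17² = 325 < 484 = 22² → obtuse
(204,184,197): 184²+197² = 72665 > 41616 = 204² → acute
(584,384,440): 384²+440² = 341056 = 584² → right
(80,315,325): 80²+315² = 105625 = 325² → right
3 of the 6 are right.

3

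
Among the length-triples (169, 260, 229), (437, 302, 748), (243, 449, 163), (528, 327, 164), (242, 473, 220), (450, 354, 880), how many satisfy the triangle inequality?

1

(169,229,260): 169+229 > 260 → valid
(302,437,748): 302+437 ≤ 748 → not valid
(163,243,449): 163+243 ≤ 449 → not valid
(164,327,528): 164+327 ≤ 528 → not valid
(220,242,473): 220+242 ≤ 473 → not valid
(354,450,880): 354+450 ≤ 880 → not valid
1 of the 6 triples forms a triangle.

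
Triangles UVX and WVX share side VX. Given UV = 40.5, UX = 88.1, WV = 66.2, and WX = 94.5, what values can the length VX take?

From triangle UVX: |40.5 − 88.1| < VX < 40.5 + 88.1, i.e. 47.6 < VX < 128.6.
From triangle WVX: 28.3 < VX < 160.7.
Both must hold, so VX lies in the intersection.

47.6 < VX < 128.6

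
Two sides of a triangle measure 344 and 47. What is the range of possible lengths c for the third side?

297 < c < 391

By the triangle inequality, c must be less than 344 + 47 = 391 and greater than |344 − 47| = 297.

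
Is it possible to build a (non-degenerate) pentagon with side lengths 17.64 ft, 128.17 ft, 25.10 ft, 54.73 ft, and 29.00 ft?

No

For a pentagon, each side must be shorter than the sum of the others.
Here the longest side is 128.17, but the remaining 4 sides sum to only 126.47.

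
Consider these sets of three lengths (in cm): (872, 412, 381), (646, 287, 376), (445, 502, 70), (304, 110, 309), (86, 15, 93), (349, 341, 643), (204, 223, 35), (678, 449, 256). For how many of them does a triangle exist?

(381,412,872): 381+412 ≤ 872 → not valid
(287,376,646): 287+376 > 646 → valid
(70,445,502): 70+445 > 502 → valid
(110,304,309): 110+304 > 309 → valid
(15,86,93): 15+86 > 93 → valid
(341,349,643): 341+349 > 643 → valid
(35,204,223): 35+204 > 223 → valid
(256,449,678): 256+449 > 678 → valid
7 of the 8 triples form a triangle.

7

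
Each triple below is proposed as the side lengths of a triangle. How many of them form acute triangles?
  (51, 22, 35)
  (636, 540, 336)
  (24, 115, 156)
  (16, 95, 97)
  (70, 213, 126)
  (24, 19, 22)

1

(51,22,35): 22²+35² = 1709 < 2601 = 51² → obtuse
(636,540,336): 336²+540² = 404496 = 636² → right
(24,115,156): 24+115 ≤ 156, not a triangle
(16,95,97): 16²+95² = 9281 < 9409 = 97² → obtuse
(70,213,126): 70+126 ≤ 213, not a triangle
(24,19,22): 19²+22² = 845 > 576 = 24² → acute
1 of the 6 is acute.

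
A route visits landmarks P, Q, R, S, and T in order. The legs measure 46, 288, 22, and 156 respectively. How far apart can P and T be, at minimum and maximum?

The maximum is all hops collinear in one direction: 46 + 288 + 22 + 156 = 512.
The longest hop is 288; the others sum to 224. Folding the others back against it leaves at least 288 − 224 = 64.

64 ≤ PT ≤ 512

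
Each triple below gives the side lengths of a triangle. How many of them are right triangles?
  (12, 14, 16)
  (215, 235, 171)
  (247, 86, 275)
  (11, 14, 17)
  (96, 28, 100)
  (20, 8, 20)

(12,14,16): 12²+14² = 340 > 256 = 16² → acute
(215,235,171): 171²+215² = 75466 > 55225 = 235² → acute
(247,86,275): 86²+247² = 68405 < 75625 = 275² → obtuse
(11,14,17): 11²+14² = 317 > 289 = 17² → acute
(96,28,100): 28²+96² = 10000 = 100² → right
(20,8,20): 8²+20² = 464 > 400 = 20² → acute
1 of the 6 is right.

1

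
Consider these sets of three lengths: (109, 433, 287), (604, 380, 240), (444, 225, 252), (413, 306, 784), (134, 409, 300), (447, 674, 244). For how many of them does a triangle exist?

4

(109,287,433): 109+287 ≤ 433 → not valid
(240,380,604): 240+380 > 604 → valid
(225,252,444): 225+252 > 444 → valid
(306,413,784): 306+413 ≤ 784 → not valid
(134,300,409): 134+300 > 409 → valid
(244,447,674): 244+447 > 674 → valid
4 of the 6 triples form a triangle.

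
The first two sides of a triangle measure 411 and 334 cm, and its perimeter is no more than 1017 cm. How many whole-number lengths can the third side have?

Triangle inequality: 77 < x < 745. Perimeter ≤ 1017 gives x ≤ 1017 − 411 − 334 = 272.
So 77 < x ≤ 272; integers 78 through 272: 195 values.

195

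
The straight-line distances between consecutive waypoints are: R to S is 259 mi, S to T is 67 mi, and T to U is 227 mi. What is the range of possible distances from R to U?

The maximum is all hops collinear in one direction: 259 + 67 + 227 = 553.
The longest hop is 259; the others sum to 294. Since 259 ≤ 294, the path can fold back on itself completely, so the minimum distance is 0.

0 ≤ RU ≤ 553 mi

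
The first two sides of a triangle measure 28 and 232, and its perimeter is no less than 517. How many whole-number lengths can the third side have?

3

Triangle inequality: 204 < x < 260. Perimeter ≥ 517 gives x ≥ 517 − 28 − 232 = 257.
So 257 ≤ x < 260; integers 257 through 259: 3 values.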